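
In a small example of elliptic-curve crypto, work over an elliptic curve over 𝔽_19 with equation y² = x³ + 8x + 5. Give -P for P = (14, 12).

(14, 7)

-(14, 12) = (14, -12 mod 19) = (14, 7).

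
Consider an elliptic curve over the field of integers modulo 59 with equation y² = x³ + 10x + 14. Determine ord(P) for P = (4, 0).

2P: (4, 0) + (4, 0): same x and y₁ ≡ -y₂, so the sum is O.
2P = O, so the order is 2.

2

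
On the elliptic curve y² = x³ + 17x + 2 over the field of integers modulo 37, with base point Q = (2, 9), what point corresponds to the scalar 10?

(11, 22)

Repeated addition: build up to 10Q.
2Q: tangent at (2, 9): λ = (3·2² + 17)/(2·9) ≡ 29/18. 18⁻¹ ≡ 35 (mod 37) since 18·35 = 630 ≡ 1, so λ ≡ 29·35 ≡ 16.
  x = λ² - 2 - 2 = 256 - 4 ≡ 30; y = λ·(2 - 30) - 9 ≡ 24. → (30, 24)
3Q: (30, 24) + (2, 9). λ = (9 - 24)/(2 - 30) ≡ 22/9 mod 37. 9⁻¹ ≡ 33 (mod 37), so λ ≡ 23.
  x = λ² - 30 - 2 = 529 - 32 ≡ 16; y = λ·(30 - 16) - 24 ≡ 2. → (16, 2)
4Q: (16, 2) + (2, 9). λ = (9 - 2)/(2 - 16) ≡ 7/23 mod 37. 23⁻¹ ≡ 29 (mod 37) since 23·29 = 667 ≡ 1, so λ ≡ 18.
  x = λ² - 16 - 2 = 324 - 18 ≡ 10; y = λ·(16 - 10) - 2 ≡ 32. → (10, 32)
5Q: (10, 32) + (2, 9). λ = (9 - 32)/(2 - 10) ≡ 14/29 mod 37. 29⁻¹ ≡ 23 (mod 37), so λ ≡ 26.
  x = λ² - 10 - 2 = 676 - 12 ≡ 35; y = λ·(10 - 35) - 32 ≡ 21. → (35, 21)
6Q: (35, 21) + (2, 9). λ = (9 - 21)/(2 - 35) ≡ 25/4 mod 37. 4⁻¹ ≡ 28 (mod 37) since 4·28 = 112 ≡ 1, so λ ≡ 34.
  x = λ² - 35 - 2 = 1156 - 37 ≡ 9; y = λ·(35 - 9) - 21 ≡ 12. → (9, 12)
7Q: (9, 12) + (2, 9). λ = (9 - 12)/(2 - 9) ≡ 34/30 mod 37. 30⁻¹ ≡ 21 (mod 37) since 30·21 = 630 ≡ 1, so λ ≡ 11.
  x = λ² - 9 - 2 = 121 - 11 ≡ 36; y = λ·(9 - 36) - 12 ≡ 24. → (36, 24)
8Q: (36, 24) + (2, 9). λ = (9 - 24)/(2 - 36) ≡ 22/3 mod 37. 3⁻¹ ≡ 25 (mod 37) since 3·25 = 75 ≡ 1, so λ ≡ 32.
  x = λ² - 36 - 2 = 1024 - 38 ≡ 24; y = λ·(36 - 24) - 24 ≡ 27. → (24, 27)
9Q: (24, 27) + (2, 9). λ = (9 - 27)/(2 - 24) ≡ 19/15 mod 37. 15⁻¹ ≡ 5 (mod 37) since 15·5 = 75 ≡ 1, so λ ≡ 21.
  x = λ² - 24 - 2 = 441 - 26 ≡ 8; y = λ·(24 - 8) - 27 ≡ 13. → (8, 13)
10Q: (8, 13) + (2, 9). λ = (9 - 13)/(2 - 8) ≡ 33/31 mod 37. 31⁻¹ ≡ 6 (mod 37), so λ ≡ 13.
  x = λ² - 8 - 2 = 169 - 10 ≡ 11; y = λ·(8 - 11) - 13 ≡ 22. → (11, 22)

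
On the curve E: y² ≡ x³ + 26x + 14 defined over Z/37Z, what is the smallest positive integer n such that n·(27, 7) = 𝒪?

2P: tangent at (27, 7): λ = (3·27² + 26)/(2·7) ≡ 30/14. 14⁻¹ ≡ 8 (mod 37) since 14·8 = 112 ≡ 1, so λ ≡ 30·8 ≡ 18.
  x = λ² - 27 - 27 = 324 - 54 ≡ 11; y = λ·(27 - 11) - 7 ≡ 22. → (11, 22)
3P: (11, 22) + (27, 7). λ = (7 - 22)/(27 - 11) ≡ 22/16 mod 37. 16⁻¹ ≡ 7 (mod 37), so λ ≡ 6.
  x = λ² - 11 - 27 = 36 - 38 ≡ 35; y = λ·(11 - 35) - 22 ≡ 19. → (35, 19)
4P: (35, 19) + (27, 7). λ = (7 - 19)/(27 - 35) ≡ 25/29 mod 37. 29⁻¹ ≡ 23 (mod 37), so λ ≡ 20.
  x = λ² - 35 - 27 = 400 - 62 ≡ 5; y = λ·(35 - 5) - 19 ≡ 26. → (5, 26)
5P: (5, 26) + (27, 7). λ = (7 - 26)/(27 - 5) ≡ 18/22 mod 37. 22⁻¹ ≡ 32 (mod 37), so λ ≡ 21.
  x = λ² - 5 - 27 = 441 - 32 ≡ 2; y = λ·(5 - 2) - 26 ≡ 0. → (2, 0)
6P: (2, 0) + (27, 7). λ = (7 - 0)/(27 - 2) ≡ 7/25 mod 37. 25⁻¹ ≡ 3 (mod 37), so λ ≡ 21.
  x = λ² - 2 - 27 = 441 - 29 ≡ 5; y = λ·(2 - 5) - 0 ≡ 11. → (5, 11)
7P: (5, 11) + (27, 7). λ = (7 - 11)/(27 - 5) ≡ 33/22 mod 37. 22⁻¹ ≡ 32 (mod 37), so λ ≡ 20.
  x = λ² - 5 - 27 = 400 - 32 ≡ 35; y = λ·(5 - 35) - 11 ≡ 18. → (35, 18)
8P: (35, 18) + (27, 7). λ = (7 - 18)/(27 - 35) ≡ 26/29 mod 37. 29⁻¹ ≡ 23 (mod 37), so λ ≡ 6.
  x = λ² - 35 - 27 = 36 - 62 ≡ 11; y = λ·(35 - 11) - 18 ≡ 15. → (11, 15)
9P: (11, 15) + (27, 7). λ = (7 - 15)/(27 - 11) ≡ 29/16 mod 37. 16⁻¹ ≡ 7 (mod 37) since 16·7 = 112 ≡ 1, so λ ≡ 18.
  x = λ² - 11 - 27 = 324 - 38 ≡ 27; y = λ·(11 - 27) - 15 ≡ 30. → (27, 30)
10P: (27, 30) + (27, 7): same x and y₁ ≡ -y₂, so the sum is 𝒪.
10P = 𝒪, so the order is 10.

10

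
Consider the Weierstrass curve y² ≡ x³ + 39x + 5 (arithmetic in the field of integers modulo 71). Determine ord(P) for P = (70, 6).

2P: tangent at (70, 6): λ = (3·70² + 39)/(2·6) ≡ 42/12. 12⁻¹ ≡ 6 (mod 71) since 12·6 = 72 ≡ 1, so λ ≡ 42·6 ≡ 39.
  x = λ² - 70 - 70 = 1521 - 140 ≡ 32; y = λ·(70 - 32) - 6 ≡ 56. → (32, 56)
3P: (32, 56) + (70, 6). λ = (6 - 56)/(70 - 32) ≡ 21/38 mod 71. 38⁻¹ ≡ 43 (mod 71), so λ ≡ 51.
  x = λ² - 32 - 70 = 2601 - 102 ≡ 14; y = λ·(32 - 14) - 56 ≡ 10. → (14, 10)
4P: (14, 10) + (70, 6). λ = (6 - 10)/(70 - 14) ≡ 67/56 mod 71. 56⁻¹ ≡ 52 (mod 71) since 56·52 = 2912 ≡ 1, so λ ≡ 5.
  x = λ² - 14 - 70 = 25 - 84 ≡ 12; y = λ·(14 - 12) - 10 ≡ 0. → (12, 0)
5P: (12, 0) + (70, 6). λ = (6 - 0)/(70 - 12) ≡ 6/58 mod 71. 58⁻¹ ≡ 60 (mod 71) since 58·60 = 3480 ≡ 1, so λ ≡ 5.
  x = λ² - 12 - 70 = 25 - 82 ≡ 14; y = λ·(12 - 14) - 0 ≡ 61. → (14, 61)
6P: (14, 61) + (70, 6). λ = (6 - 61)/(70 - 14) ≡ 16/56 mod 71. 56⁻¹ ≡ 52 (mod 71), so λ ≡ 51.
  x = λ² - 14 - 70 = 2601 - 84 ≡ 32; y = λ·(14 - 32) - 61 ≡ 15. → (32, 15)
7P: (32, 15) + (70, 6). λ = (6 - 15)/(70 - 32) ≡ 62/38 mod 71. 38⁻¹ ≡ 43 (mod 71) since 38·43 = 1634 ≡ 1, so λ ≡ 39.
  x = λ² - 32 - 70 = 1521 - 102 ≡ 70; y = λ·(32 - 70) - 15 ≡ 65. → (70, 65)
8P: (70, 65) + (70, 6): same x and y₁ ≡ -y₂, so the sum is O.
8P = O, so the order is 8.

8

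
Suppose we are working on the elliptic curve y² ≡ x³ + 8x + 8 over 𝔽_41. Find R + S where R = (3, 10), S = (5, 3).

(35, 20)

(3, 10) + (5, 3). λ = (3 - 10)/(5 - 3) ≡ 34/2 mod 41. 2⁻¹ ≡ 21 (mod 41), so λ ≡ 17.
  x = λ² - 3 - 5 = 289 - 8 ≡ 35; y = λ·(3 - 35) - 10 ≡ 20. → (35, 20)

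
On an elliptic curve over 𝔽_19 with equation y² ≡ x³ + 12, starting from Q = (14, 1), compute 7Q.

Double-and-add on 7 = (111)₂. Start with Q = (14, 1) for the leading 1-bit.
double: tangent at (14, 1): λ = (3·14² + 0)/(2·1) ≡ 18/2. 2⁻¹ ≡ 10 (mod 19), so λ ≡ 18·10 ≡ 9.
  x = λ² - 14 - 14 = 81 - 28 ≡ 15; y = λ·(14 - 15) - 1 ≡ 9. → (15, 9)
add Q: (15, 9) + (14, 1). λ = (1 - 9)/(14 - 15) ≡ 11/18 mod 19. 18⁻¹ ≡ 18 (mod 19) since 18·18 = 324 ≡ 1, so λ ≡ 8.
  x = λ² - 15 - 14 = 64 - 29 ≡ 16; y = λ·(15 - 16) - 9 ≡ 2. → (16, 2)
double: tangent at (16, 2): λ = (3·16² + 0)/(2·2) ≡ 8/4. 4⁻¹ ≡ 5 (mod 19), so λ ≡ 8·5 ≡ 2.
  x = λ² - 16 - 16 = 4 - 32 ≡ 10; y = λ·(16 - 10) - 2 ≡ 10. → (10, 10)
add Q: (10, 10) + (14, 1). λ = (1 - 10)/(14 - 10) ≡ 10/4 mod 19. 4⁻¹ ≡ 5 (mod 19) since 4·5 = 20 ≡ 1, so λ ≡ 12.
  x = λ² - 10 - 14 = 144 - 24 ≡ 6; y = λ·(10 - 6) - 10 ≡ 0. → (6, 0)

(6, 0)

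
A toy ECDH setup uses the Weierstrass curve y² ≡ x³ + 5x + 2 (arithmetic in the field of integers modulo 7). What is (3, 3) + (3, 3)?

tangent at (3, 3): λ = (3·3² + 5)/(2·3) ≡ 4/6. 6⁻¹ ≡ 6 (mod 7) since 6·6 = 36 ≡ 1, so λ ≡ 4·6 ≡ 3.
  x = λ² - 3 - 3 = 9 - 6 ≡ 3; y = λ·(3 - 3) - 3 ≡ 4. → (3, 4)

(3, 4)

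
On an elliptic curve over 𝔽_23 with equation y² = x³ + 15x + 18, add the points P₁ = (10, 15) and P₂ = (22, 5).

(0, 15)

(10, 15) + (22, 5). λ = (5 - 15)/(22 - 10) ≡ 13/12 mod 23. 12⁻¹ ≡ 2 (mod 23), so λ ≡ 3.
  x = λ² - 10 - 22 = 9 - 32 ≡ 0; y = λ·(10 - 0) - 15 ≡ 15. → (0, 15)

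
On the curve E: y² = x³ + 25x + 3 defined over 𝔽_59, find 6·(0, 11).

Write G = (0, 11).
Double-and-add on 6 = (110)₂. Start with G = (0, 11) for the leading 1-bit.
double: tangent at (0, 11): λ = (3·0² + 25)/(2·11) ≡ 25/22. 22⁻¹ ≡ 51 (mod 59) since 22·51 = 1122 ≡ 1, so λ ≡ 25·51 ≡ 36.
  x = λ² - 0 - 0 = 1296 - 0 ≡ 57; y = λ·(0 - 57) - 11 ≡ 2. → (57, 2)
add G: (57, 2) + (0, 11). λ = (11 - 2)/(0 - 57) ≡ 9/2 mod 59. 2⁻¹ ≡ 30 (mod 59), so λ ≡ 34.
  x = λ² - 57 - 0 = 1156 - 57 ≡ 37; y = λ·(57 - 37) - 2 ≡ 29. → (37, 29)
double: tangent at (37, 29): λ = (3·37² + 25)/(2·29) ≡ 2/58. 58⁻¹ ≡ 58 (mod 59), so λ ≡ 2·58 ≡ 57.
  x = λ² - 37 - 37 = 3249 - 74 ≡ 48; y = λ·(37 - 48) - 29 ≡ 52. → (48, 52)

(48, 52)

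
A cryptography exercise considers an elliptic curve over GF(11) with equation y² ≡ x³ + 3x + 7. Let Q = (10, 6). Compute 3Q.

Repeated addition: build up to 3Q.
2Q: tangent at (10, 6): λ = (3·10² + 3)/(2·6) ≡ 6/1. 1⁻¹ ≡ 1 (mod 11) since 1·1 = 1 ≡ 1, so λ ≡ 6·1 ≡ 6.
  x = λ² - 10 - 10 = 36 - 20 ≡ 5; y = λ·(10 - 5) - 6 ≡ 2. → (5, 2)
3Q: (5, 2) + (10, 6). λ = (6 - 2)/(10 - 5) ≡ 4/5 mod 11. 5⁻¹ ≡ 9 (mod 11), so λ ≡ 3.
  x = λ² - 5 - 10 = 9 - 15 ≡ 5; y = λ·(5 - 5) - 2 ≡ 9. → (5, 9)

(5, 9)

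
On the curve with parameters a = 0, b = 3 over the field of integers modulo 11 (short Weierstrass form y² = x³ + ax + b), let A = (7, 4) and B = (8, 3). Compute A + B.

(7, 4) + (8, 3). λ = (3 - 4)/(8 - 7) ≡ 10/1 mod 11. 1⁻¹ ≡ 1 (mod 11) since 1·1 = 1 ≡ 1, so λ ≡ 10.
  x = λ² - 7 - 8 = 100 - 15 ≡ 8; y = λ·(7 - 8) - 4 ≡ 8. → (8, 8)

(8, 8)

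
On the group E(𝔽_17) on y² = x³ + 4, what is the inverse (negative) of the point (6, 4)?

-(6, 4) = (6, -4 mod 17) = (6, 13).

(6, 13)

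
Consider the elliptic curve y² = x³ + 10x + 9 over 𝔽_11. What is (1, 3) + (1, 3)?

(3, 0)

tangent at (1, 3): λ = (3·1² + 10)/(2·3) ≡ 2/6. 6⁻¹ ≡ 2 (mod 11) since 6·2 = 12 ≡ 1, so λ ≡ 2·2 ≡ 4.
  x = λ² - 1 - 1 = 16 - 2 ≡ 3; y = λ·(1 - 3) - 3 ≡ 0. → (3, 0)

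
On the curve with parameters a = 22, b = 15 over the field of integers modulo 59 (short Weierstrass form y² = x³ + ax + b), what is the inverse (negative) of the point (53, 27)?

(53, 32)

-(53, 27) = (53, -27 mod 59) = (53, 32).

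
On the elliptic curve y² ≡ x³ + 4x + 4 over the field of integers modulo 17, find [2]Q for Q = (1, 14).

(14, 4)

tangent at (1, 14): λ = (3·1² + 4)/(2·14) ≡ 7/11. 11⁻¹ ≡ 14 (mod 17) since 11·14 = 154 ≡ 1, so λ ≡ 7·14 ≡ 13.
  x = λ² - 1 - 1 = 169 - 2 ≡ 14; y = λ·(1 - 14) - 14 ≡ 4. → (14, 4)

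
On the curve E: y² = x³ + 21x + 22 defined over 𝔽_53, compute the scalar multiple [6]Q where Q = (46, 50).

(24, 26)

Double-and-add on 6 = (110)₂. Start with Q = (46, 50) for the leading 1-bit.
double: tangent at (46, 50): λ = (3·46² + 21)/(2·50) ≡ 9/47. 47⁻¹ ≡ 44 (mod 53) since 47·44 = 2068 ≡ 1, so λ ≡ 9·44 ≡ 25.
  x = λ² - 46 - 46 = 625 - 92 ≡ 3; y = λ·(46 - 3) - 50 ≡ 18. → (3, 18)
add Q: (3, 18) + (46, 50). λ = (50 - 18)/(46 - 3) ≡ 32/43 mod 53. 43⁻¹ ≡ 37 (mod 53) since 43·37 = 1591 ≡ 1, so λ ≡ 18.
  x = λ² - 3 - 46 = 324 - 49 ≡ 10; y = λ·(3 - 10) - 18 ≡ 15. → (10, 15)
double: tangent at (10, 15): λ = (3·10² + 21)/(2·15) ≡ 3/30. 30⁻¹ ≡ 23 (mod 53), so λ ≡ 3·23 ≡ 16.
  x = λ² - 10 - 10 = 256 - 20 ≡ 24; y = λ·(10 - 24) - 15 ≡ 26. → (24, 26)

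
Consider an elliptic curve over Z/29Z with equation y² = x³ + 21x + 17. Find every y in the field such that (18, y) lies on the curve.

none

x³ + 21x + 17 = 6227 ≡ 21 (mod 29).
21 is a non-residue mod 29; no y exists.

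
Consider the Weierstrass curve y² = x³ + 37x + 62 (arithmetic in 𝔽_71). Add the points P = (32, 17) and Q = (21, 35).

(32, 17) + (21, 35). λ = (35 - 17)/(21 - 32) ≡ 18/60 mod 71. 60⁻¹ ≡ 58 (mod 71) since 60·58 = 3480 ≡ 1, so λ ≡ 50.
  x = λ² - 32 - 21 = 2500 - 53 ≡ 33; y = λ·(32 - 33) - 17 ≡ 4. → (33, 4)

(33, 4)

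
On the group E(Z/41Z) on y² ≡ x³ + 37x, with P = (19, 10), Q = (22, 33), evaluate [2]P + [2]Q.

(2, 0)

First 2P:
Repeated addition: build up to 2P.
2P: tangent at (19, 10): λ = (3·19² + 37)/(2·10) ≡ 13/20. 20⁻¹ ≡ 39 (mod 41) since 20·39 = 780 ≡ 1, so λ ≡ 13·39 ≡ 15.
  x = λ² - 19 - 19 = 225 - 38 ≡ 23; y = λ·(19 - 23) - 10 ≡ 12. → (23, 12)
2P = (23, 12).
Next 2Q:
Repeated addition: build up to 2Q.
2Q: tangent at (22, 33): λ = (3·22² + 37)/(2·33) ≡ 13/25. 25⁻¹ ≡ 23 (mod 41) since 25·23 = 575 ≡ 1, so λ ≡ 13·23 ≡ 12.
  x = λ² - 22 - 22 = 144 - 44 ≡ 18; y = λ·(22 - 18) - 33 ≡ 15. → (18, 15)
2Q = (18, 15).
Finally 2P + 2Q:
(23, 12) + (18, 15). λ = (15 - 12)/(18 - 23) ≡ 3/36 mod 41. 36⁻¹ ≡ 8 (mod 41) since 36·8 = 288 ≡ 1, so λ ≡ 24.
  x = λ² - 23 - 18 = 576 - 41 ≡ 2; y = λ·(23 - 2) - 12 ≡ 0. → (2, 0)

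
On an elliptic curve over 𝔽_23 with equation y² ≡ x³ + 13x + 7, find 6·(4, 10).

(8, 18)

Write P = (4, 10).
Repeated addition: build up to 6P.
2P: tangent at (4, 10): λ = (3·4² + 13)/(2·10) ≡ 15/20. 20⁻¹ ≡ 15 (mod 23) since 20·15 = 300 ≡ 1, so λ ≡ 15·15 ≡ 18.
  x = λ² - 4 - 4 = 324 - 8 ≡ 17; y = λ·(4 - 17) - 10 ≡ 9. → (17, 9)
3P: (17, 9) + (4, 10). λ = (10 - 9)/(4 - 17) ≡ 1/10 mod 23. 10⁻¹ ≡ 7 (mod 23), so λ ≡ 7.
  x = λ² - 17 - 4 = 49 - 21 ≡ 5; y = λ·(17 - 5) - 9 ≡ 6. → (5, 6)
4P: (5, 6) + (4, 10). λ = (10 - 6)/(4 - 5) ≡ 4/22 mod 23. 22⁻¹ ≡ 22 (mod 23), so λ ≡ 19.
  x = λ² - 5 - 4 = 361 - 9 ≡ 7; y = λ·(5 - 7) - 6 ≡ 2. → (7, 2)
5P: (7, 2) + (4, 10). λ = (10 - 2)/(4 - 7) ≡ 8/20 mod 23. 20⁻¹ ≡ 15 (mod 23) since 20·15 = 300 ≡ 1, so λ ≡ 5.
  x = λ² - 7 - 4 = 25 - 11 ≡ 14; y = λ·(7 - 14) - 2 ≡ 9. → (14, 9)
6P: (14, 9) + (4, 10). λ = (10 - 9)/(4 - 14) ≡ 1/13 mod 23. 13⁻¹ ≡ 16 (mod 23), so λ ≡ 16.
  x = λ² - 14 - 4 = 256 - 18 ≡ 8; y = λ·(14 - 8) - 9 ≡ 18. → (8, 18)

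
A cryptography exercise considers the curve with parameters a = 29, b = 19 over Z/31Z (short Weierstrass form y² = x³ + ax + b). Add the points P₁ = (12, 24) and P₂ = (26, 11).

(12, 24) + (26, 11). λ = (11 - 24)/(26 - 12) ≡ 18/14 mod 31. 14⁻¹ ≡ 20 (mod 31) since 14·20 = 280 ≡ 1, so λ ≡ 19.
  x = λ² - 12 - 26 = 361 - 38 ≡ 13; y = λ·(12 - 13) - 24 ≡ 19. → (13, 19)

(13, 19)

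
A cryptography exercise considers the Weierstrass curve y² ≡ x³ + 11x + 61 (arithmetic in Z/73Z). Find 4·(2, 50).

(68, 63)

Write Q = (2, 50).
Repeated addition: build up to 4Q.
2Q: tangent at (2, 50): λ = (3·2² + 11)/(2·50) ≡ 23/27. 27⁻¹ ≡ 46 (mod 73) since 27·46 = 1242 ≡ 1, so λ ≡ 23·46 ≡ 36.
  x = λ² - 2 - 2 = 1296 - 4 ≡ 51; y = λ·(2 - 51) - 50 ≡ 11. → (51, 11)
3Q: (51, 11) + (2, 50). λ = (50 - 11)/(2 - 51) ≡ 39/24 mod 73. 24⁻¹ ≡ 70 (mod 73), so λ ≡ 29.
  x = λ² - 51 - 2 = 841 - 53 ≡ 58; y = λ·(51 - 58) - 11 ≡ 5. → (58, 5)
4Q: (58, 5) + (2, 50). λ = (50 - 5)/(2 - 58) ≡ 45/17 mod 73. 17⁻¹ ≡ 43 (mod 73), so λ ≡ 37.
  x = λ² - 58 - 2 = 1369 - 60 ≡ 68; y = λ·(58 - 68) - 5 ≡ 63. → (68, 63)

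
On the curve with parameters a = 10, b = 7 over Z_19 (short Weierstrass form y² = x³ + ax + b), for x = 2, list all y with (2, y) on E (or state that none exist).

4, 15

x³ + 10x + 7 = 35 ≡ 16 (mod 19).
Square roots of 16 mod 19: 4 and 15 (since 4² = 16 ≡ 16).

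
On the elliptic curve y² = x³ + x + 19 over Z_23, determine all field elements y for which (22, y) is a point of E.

x³ + 1x + 19 = 10689 ≡ 17 (mod 23).
17 is a non-residue mod 23; no y exists.

none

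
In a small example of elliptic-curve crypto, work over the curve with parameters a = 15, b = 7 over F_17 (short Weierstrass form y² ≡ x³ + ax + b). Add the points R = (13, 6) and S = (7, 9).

(10, 1)

(13, 6) + (7, 9). λ = (9 - 6)/(7 - 13) ≡ 3/11 mod 17. 11⁻¹ ≡ 14 (mod 17), so λ ≡ 8.
  x = λ² - 13 - 7 = 64 - 20 ≡ 10; y = λ·(13 - 10) - 6 ≡ 1. → (10, 1)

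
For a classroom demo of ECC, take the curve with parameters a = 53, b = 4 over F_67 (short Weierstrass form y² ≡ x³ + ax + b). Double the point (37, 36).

tangent at (37, 36): λ = (3·37² + 53)/(2·36) ≡ 6/5. 5⁻¹ ≡ 27 (mod 67) since 5·27 = 135 ≡ 1, so λ ≡ 6·27 ≡ 28.
  x = λ² - 37 - 37 = 784 - 74 ≡ 40; y = λ·(37 - 40) - 36 ≡ 14. → (40, 14)

(40, 14)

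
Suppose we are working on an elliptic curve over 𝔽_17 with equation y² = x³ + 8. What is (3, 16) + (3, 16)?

tangent at (3, 16): λ = (3·3² + 0)/(2·16) ≡ 10/15. 15⁻¹ ≡ 8 (mod 17), so λ ≡ 10·8 ≡ 12.
  x = λ² - 3 - 3 = 144 - 6 ≡ 2; y = λ·(3 - 2) - 16 ≡ 13. → (2, 13)

(2, 13)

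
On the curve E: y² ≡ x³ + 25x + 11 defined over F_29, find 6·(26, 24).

(5, 0)

Write Q = (26, 24).
Double-and-add on 6 = (110)₂. Start with Q = (26, 24) for the leading 1-bit.
double: tangent at (26, 24): λ = (3·26² + 25)/(2·24) ≡ 23/19. 19⁻¹ ≡ 26 (mod 29), so λ ≡ 23·26 ≡ 18.
  x = λ² - 26 - 26 = 324 - 52 ≡ 11; y = λ·(26 - 11) - 24 ≡ 14. → (11, 14)
add Q: (11, 14) + (26, 24). λ = (24 - 14)/(26 - 11) ≡ 10/15 mod 29. 15⁻¹ ≡ 2 (mod 29), so λ ≡ 20.
  x = λ² - 11 - 26 = 400 - 37 ≡ 15; y = λ·(11 - 15) - 14 ≡ 22. → (15, 22)
double: tangent at (15, 22): λ = (3·15² + 25)/(2·22) ≡ 4/15. 15⁻¹ ≡ 2 (mod 29), so λ ≡ 4·2 ≡ 8.
  x = λ² - 15 - 15 = 64 - 30 ≡ 5; y = λ·(15 - 5) - 22 ≡ 0. → (5, 0)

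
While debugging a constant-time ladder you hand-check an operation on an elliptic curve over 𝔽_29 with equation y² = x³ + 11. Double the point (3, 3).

(7, 8)

tangent at (3, 3): λ = (3·3² + 0)/(2·3) ≡ 27/6. 6⁻¹ ≡ 5 (mod 29), so λ ≡ 27·5 ≡ 19.
  x = λ² - 3 - 3 = 361 - 6 ≡ 7; y = λ·(3 - 7) - 3 ≡ 8. → (7, 8)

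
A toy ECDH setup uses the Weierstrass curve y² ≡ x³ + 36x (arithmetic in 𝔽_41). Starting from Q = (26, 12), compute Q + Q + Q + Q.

Double-and-add on 4 = (100)₂. Start with Q = (26, 12) for the leading 1-bit.
double: tangent at (26, 12): λ = (3·26² + 36)/(2·12) ≡ 14/24. 24⁻¹ ≡ 12 (mod 41) since 24·12 = 288 ≡ 1, so λ ≡ 14·12 ≡ 4.
  x = λ² - 26 - 26 = 16 - 52 ≡ 5; y = λ·(26 - 5) - 12 ≡ 31. → (5, 31)
double: tangent at (5, 31): λ = (3·5² + 36)/(2·31) ≡ 29/21. 21⁻¹ ≡ 2 (mod 41) since 21·2 = 42 ≡ 1, so λ ≡ 29·2 ≡ 17.
  x = λ² - 5 - 5 = 289 - 10 ≡ 33; y = λ·(5 - 33) - 31 ≡ 26. → (33, 26)

(33, 26)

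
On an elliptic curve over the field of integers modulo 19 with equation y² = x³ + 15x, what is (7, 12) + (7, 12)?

(9, 3)

tangent at (7, 12): λ = (3·7² + 15)/(2·12) ≡ 10/5. 5⁻¹ ≡ 4 (mod 19) since 5·4 = 20 ≡ 1, so λ ≡ 10·4 ≡ 2.
  x = λ² - 7 - 7 = 4 - 14 ≡ 9; y = λ·(7 - 9) - 12 ≡ 3. → (9, 3)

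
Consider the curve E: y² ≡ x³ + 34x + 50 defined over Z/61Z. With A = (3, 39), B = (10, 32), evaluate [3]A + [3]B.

First 3A:
Repeated addition: build up to 3A.
2A: tangent at (3, 39): λ = (3·3² + 34)/(2·39) ≡ 0/17. 17⁻¹ ≡ 18 (mod 61) since 17·18 = 306 ≡ 1, so λ ≡ 0·18 ≡ 0.
  x = λ² - 3 - 3 = 0 - 6 ≡ 55; y = λ·(3 - 55) - 39 ≡ 22. → (55, 22)
3A: (55, 22) + (3, 39). λ = (39 - 22)/(3 - 55) ≡ 17/9 mod 61. 9⁻¹ ≡ 34 (mod 61), so λ ≡ 29.
  x = λ² - 55 - 3 = 841 - 58 ≡ 51; y = λ·(55 - 51) - 22 ≡ 33. → (51, 33)
3A = (51, 33).
Next 3B:
Repeated addition: build up to 3B.
2B: tangent at (10, 32): λ = (3·10² + 34)/(2·32) ≡ 29/3. 3⁻¹ ≡ 41 (mod 61) since 3·41 = 123 ≡ 1, so λ ≡ 29·41 ≡ 30.
  x = λ² - 10 - 10 = 900 - 20 ≡ 26; y = λ·(10 - 26) - 32 ≡ 37. → (26, 37)
3B: (26, 37) + (10, 32). λ = (32 - 37)/(10 - 26) ≡ 56/45 mod 61. 45⁻¹ ≡ 19 (mod 61) since 45·19 = 855 ≡ 1, so λ ≡ 27.
  x = λ² - 26 - 10 = 729 - 36 ≡ 22; y = λ·(26 - 22) - 37 ≡ 10. → (22, 10)
3B = (22, 10).
Finally 3A + 3B:
(51, 33) + (22, 10). λ = (10 - 33)/(22 - 51) ≡ 38/32 mod 61. 32⁻¹ ≡ 21 (mod 61) since 32·21 = 672 ≡ 1, so λ ≡ 5.
  x = λ² - 51 - 22 = 25 - 73 ≡ 13; y = λ·(51 - 13) - 33 ≡ 35. → (13, 35)

(13, 35)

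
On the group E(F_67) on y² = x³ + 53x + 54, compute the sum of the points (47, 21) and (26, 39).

(47, 21) + (26, 39). λ = (39 - 21)/(26 - 47) ≡ 18/46 mod 67. 46⁻¹ ≡ 51 (mod 67), so λ ≡ 47.
  x = λ² - 47 - 26 = 2209 - 73 ≡ 59; y = λ·(47 - 59) - 21 ≡ 18. → (59, 18)

(59, 18)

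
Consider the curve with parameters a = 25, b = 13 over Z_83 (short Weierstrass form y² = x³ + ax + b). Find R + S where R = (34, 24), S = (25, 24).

(24, 59)

(34, 24) + (25, 24). λ = (24 - 24)/(25 - 34) ≡ 0/74 mod 83. 74⁻¹ ≡ 46 (mod 83) since 74·46 = 3404 ≡ 1, so λ ≡ 0.
  x = λ² - 34 - 25 = 0 - 59 ≡ 24; y = λ·(34 - 24) - 24 ≡ 59. → (24, 59)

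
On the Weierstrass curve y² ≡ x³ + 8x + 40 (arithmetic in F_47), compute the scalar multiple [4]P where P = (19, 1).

(7, 4)

Double-and-add on 4 = (100)₂. Start with P = (19, 1) for the leading 1-bit.
double: tangent at (19, 1): λ = (3·19² + 8)/(2·1) ≡ 10/2. 2⁻¹ ≡ 24 (mod 47) since 2·24 = 48 ≡ 1, so λ ≡ 10·24 ≡ 5.
  x = λ² - 19 - 19 = 25 - 38 ≡ 34; y = λ·(19 - 34) - 1 ≡ 18. → (34, 18)
double: tangent at (34, 18): λ = (3·34² + 8)/(2·18) ≡ 45/36. 36⁻¹ ≡ 17 (mod 47) since 36·17 = 612 ≡ 1, so λ ≡ 45·17 ≡ 13.
  x = λ² - 34 - 34 = 169 - 68 ≡ 7; y = λ·(34 - 7) - 18 ≡ 4. → (7, 4)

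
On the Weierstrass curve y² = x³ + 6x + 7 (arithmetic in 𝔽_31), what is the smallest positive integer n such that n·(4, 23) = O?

2P: tangent at (4, 23): λ = (3·4² + 6)/(2·23) ≡ 23/15. 15⁻¹ ≡ 29 (mod 31), so λ ≡ 23·29 ≡ 16.
  x = λ² - 4 - 4 = 256 - 8 ≡ 0; y = λ·(4 - 0) - 23 ≡ 10. → (0, 10)
3P: (0, 10) + (4, 23). λ = (23 - 10)/(4 - 0) ≡ 13/4 mod 31. 4⁻¹ ≡ 8 (mod 31) since 4·8 = 32 ≡ 1, so λ ≡ 11.
  x = λ² - 0 - 4 = 121 - 4 ≡ 24; y = λ·(0 - 24) - 10 ≡ 5. → (24, 5)
4P: (24, 5) + (4, 23). λ = (23 - 5)/(4 - 24) ≡ 18/11 mod 31. 11⁻¹ ≡ 17 (mod 31) since 11·17 = 187 ≡ 1, so λ ≡ 27.
  x = λ² - 24 - 4 = 729 - 28 ≡ 19; y = λ·(24 - 19) - 5 ≡ 6. → (19, 6)
5P: (19, 6) + (4, 23). λ = (23 - 6)/(4 - 19) ≡ 17/16 mod 31. 16⁻¹ ≡ 2 (mod 31), so λ ≡ 3.
  x = λ² - 19 - 4 = 9 - 23 ≡ 17; y = λ·(19 - 17) - 6 ≡ 0. → (17, 0)
6P: (17, 0) + (4, 23). λ = (23 - 0)/(4 - 17) ≡ 23/18 mod 31. 18⁻¹ ≡ 19 (mod 31), so λ ≡ 3.
  x = λ² - 17 - 4 = 9 - 21 ≡ 19; y = λ·(17 - 19) - 0 ≡ 25. → (19, 25)
7P: (19, 25) + (4, 23). λ = (23 - 25)/(4 - 19) ≡ 29/16 mod 31. 16⁻¹ ≡ 2 (mod 31), so λ ≡ 27.
  x = λ² - 19 - 4 = 729 - 23 ≡ 24; y = λ·(19 - 24) - 25 ≡ 26. → (24, 26)
8P: (24, 26) + (4, 23). λ = (23 - 26)/(4 - 24) ≡ 28/11 mod 31. 11⁻¹ ≡ 17 (mod 31) since 11·17 = 187 ≡ 1, so λ ≡ 11.
  x = λ² - 24 - 4 = 121 - 28 ≡ 0; y = λ·(24 - 0) - 26 ≡ 21. → (0, 21)
9P: (0, 21) + (4, 23). λ = (23 - 21)/(4 - 0) ≡ 2/4 mod 31. 4⁻¹ ≡ 8 (mod 31), so λ ≡ 16.
  x = λ² - 0 - 4 = 256 - 4 ≡ 4; y = λ·(0 - 4) - 21 ≡ 8. → (4, 8)
10P: (4, 8) + (4, 23): same x and y₁ ≡ -y₂, so the sum is O.
10P = O, so the order is 10.

10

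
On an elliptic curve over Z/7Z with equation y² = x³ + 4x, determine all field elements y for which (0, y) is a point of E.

0

x³ + 4x + 0 = 0 ≡ 0 (mod 7).
Only y = 0 satisfies y² ≡ 0.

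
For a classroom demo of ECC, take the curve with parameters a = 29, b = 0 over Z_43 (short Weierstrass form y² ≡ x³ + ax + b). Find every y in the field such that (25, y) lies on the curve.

x³ + 29x + 0 = 16350 ≡ 10 (mod 43).
Square roots of 10 mod 43: 15 and 28 (since 15² = 225 ≡ 10).

15, 28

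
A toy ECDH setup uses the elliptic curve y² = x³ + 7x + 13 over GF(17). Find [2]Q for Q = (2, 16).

tangent at (2, 16): λ = (3·2² + 7)/(2·16) ≡ 2/15. 15⁻¹ ≡ 8 (mod 17), so λ ≡ 2·8 ≡ 16.
  x = λ² - 2 - 2 = 256 - 4 ≡ 14; y = λ·(2 - 14) - 16 ≡ 13. → (14, 13)

(14, 13)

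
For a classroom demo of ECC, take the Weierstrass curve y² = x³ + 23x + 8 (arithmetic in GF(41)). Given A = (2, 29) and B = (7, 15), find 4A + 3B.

First 4A:
Double-and-add on 4 = (100)₂. Start with A = (2, 29) for the leading 1-bit.
double: tangent at (2, 29): λ = (3·2² + 23)/(2·29) ≡ 35/17. 17⁻¹ ≡ 29 (mod 41) since 17·29 = 493 ≡ 1, so λ ≡ 35·29 ≡ 31.
  x = λ² - 2 - 2 = 961 - 4 ≡ 14; y = λ·(2 - 14) - 29 ≡ 9. → (14, 9)
double: tangent at (14, 9): λ = (3·14² + 23)/(2·9) ≡ 37/18. 18⁻¹ ≡ 16 (mod 41) since 18·16 = 288 ≡ 1, so λ ≡ 37·16 ≡ 18.
  x = λ² - 14 - 14 = 324 - 28 ≡ 9; y = λ·(14 - 9) - 9 ≡ 40. → (9, 40)
4A = (9, 40).
Next 3B:
Repeated addition: build up to 3B.
2B: tangent at (7, 15): λ = (3·7² + 23)/(2·15) ≡ 6/30. 30⁻¹ ≡ 26 (mod 41), so λ ≡ 6·26 ≡ 33.
  x = λ² - 7 - 7 = 1089 - 14 ≡ 9; y = λ·(7 - 9) - 15 ≡ 1. → (9, 1)
3B: (9, 1) + (7, 15). λ = (15 - 1)/(7 - 9) ≡ 14/39 mod 41. 39⁻¹ ≡ 20 (mod 41), so λ ≡ 34.
  x = λ² - 9 - 7 = 1156 - 16 ≡ 33; y = λ·(9 - 33) - 1 ≡ 3. → (33, 3)
3B = (33, 3).
Finally 4A + 3B:
(9, 40) + (33, 3). λ = (3 - 40)/(33 - 9) ≡ 4/24 mod 41. 24⁻¹ ≡ 12 (mod 41), so λ ≡ 7.
  x = λ² - 9 - 33 = 49 - 42 ≡ 7; y = λ·(9 - 7) - 40 ≡ 15. → (7, 15)

(7, 15)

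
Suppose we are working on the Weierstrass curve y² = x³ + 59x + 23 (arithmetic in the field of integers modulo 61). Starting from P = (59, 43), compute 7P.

(49, 24)

Double-and-add on 7 = (111)₂. Start with P = (59, 43) for the leading 1-bit.
double: tangent at (59, 43): λ = (3·59² + 59)/(2·43) ≡ 10/25. 25⁻¹ ≡ 22 (mod 61), so λ ≡ 10·22 ≡ 37.
  x = λ² - 59 - 59 = 1369 - 118 ≡ 31; y = λ·(59 - 31) - 43 ≡ 17. → (31, 17)
add P: (31, 17) + (59, 43). λ = (43 - 17)/(59 - 31) ≡ 26/28 mod 61. 28⁻¹ ≡ 24 (mod 61) since 28·24 = 672 ≡ 1, so λ ≡ 14.
  x = λ² - 31 - 59 = 196 - 90 ≡ 45; y = λ·(31 - 45) - 17 ≡ 31. → (45, 31)
double: tangent at (45, 31): λ = (3·45² + 59)/(2·31) ≡ 34/1. 1⁻¹ ≡ 1 (mod 61), so λ ≡ 34·1 ≡ 34.
  x = λ² - 45 - 45 = 1156 - 90 ≡ 29; y = λ·(45 - 29) - 31 ≡ 25. → (29, 25)
add P: (29, 25) + (59, 43). λ = (43 - 25)/(59 - 29) ≡ 18/30 mod 61. 30⁻¹ ≡ 59 (mod 61), so λ ≡ 25.
  x = λ² - 29 - 59 = 625 - 88 ≡ 49; y = λ·(29 - 49) - 25 ≡ 24. → (49, 24)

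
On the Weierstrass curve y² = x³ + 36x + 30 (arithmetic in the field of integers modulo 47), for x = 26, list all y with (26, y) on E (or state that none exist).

x³ + 36x + 30 = 18542 ≡ 24 (mod 47).
Square roots of 24 mod 47: 20 and 27 (since 20² = 400 ≡ 24).

20, 27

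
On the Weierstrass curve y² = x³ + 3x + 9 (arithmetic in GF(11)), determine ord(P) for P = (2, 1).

2P: tangent at (2, 1): λ = (3·2² + 3)/(2·1) ≡ 4/2. 2⁻¹ ≡ 6 (mod 11), so λ ≡ 4·6 ≡ 2.
  x = λ² - 2 - 2 = 4 - 4 ≡ 0; y = λ·(2 - 0) - 1 ≡ 3. → (0, 3)
3P: (0, 3) + (2, 1). λ = (1 - 3)/(2 - 0) ≡ 9/2 mod 11. 2⁻¹ ≡ 6 (mod 11) since 2·6 = 12 ≡ 1, so λ ≡ 10.
  x = λ² - 0 - 2 = 100 - 2 ≡ 10; y = λ·(0 - 10) - 3 ≡ 7. → (10, 7)
4P: (10, 7) + (2, 1). λ = (1 - 7)/(2 - 10) ≡ 5/3 mod 11. 3⁻¹ ≡ 4 (mod 11), so λ ≡ 9.
  x = λ² - 10 - 2 = 81 - 12 ≡ 3; y = λ·(10 - 3) - 7 ≡ 1. → (3, 1)
5P: (3, 1) + (2, 1). λ = (1 - 1)/(2 - 3) ≡ 0/10 mod 11. 10⁻¹ ≡ 10 (mod 11), so λ ≡ 0.
  x = λ² - 3 - 2 = 0 - 5 ≡ 6; y = λ·(3 - 6) - 1 ≡ 10. → (6, 10)
6P: (6, 10) + (2, 1). λ = (1 - 10)/(2 - 6) ≡ 2/7 mod 11. 7⁻¹ ≡ 8 (mod 11) since 7·8 = 56 ≡ 1, so λ ≡ 5.
  x = λ² - 6 - 2 = 25 - 8 ≡ 6; y = λ·(6 - 6) - 10 ≡ 1. → (6, 1)
7P: (6, 1) + (2, 1). λ = (1 - 1)/(2 - 6) ≡ 0/7 mod 11. 7⁻¹ ≡ 8 (mod 11), so λ ≡ 0.
  x = λ² - 6 - 2 = 0 - 8 ≡ 3; y = λ·(6 - 3) - 1 ≡ 10. → (3, 10)
8P: (3, 10) + (2, 1). λ = (1 - 10)/(2 - 3) ≡ 2/10 mod 11. 10⁻¹ ≡ 10 (mod 11) since 10·10 = 100 ≡ 1, so λ ≡ 9.
  x = λ² - 3 - 2 = 81 - 5 ≡ 10; y = λ·(3 - 10) - 10 ≡ 4. → (10, 4)
9P: (10, 4) + (2, 1). λ = (1 - 4)/(2 - 10) ≡ 8/3 mod 11. 3⁻¹ ≡ 4 (mod 11), so λ ≡ 10.
  x = λ² - 10 - 2 = 100 - 12 ≡ 0; y = λ·(10 - 0) - 4 ≡ 8. → (0, 8)
10P: (0, 8) + (2, 1). λ = (1 - 8)/(2 - 0) ≡ 4/2 mod 11. 2⁻¹ ≡ 6 (mod 11) since 2·6 = 12 ≡ 1, so λ ≡ 2.
  x = λ² - 0 - 2 = 4 - 2 ≡ 2; y = λ·(0 - 2) - 8 ≡ 10. → (2, 10)
11P: (2, 10) + (2, 1): same x and y₁ ≡ -y₂, so the sum is O.
11P = O, so the order is 11.

11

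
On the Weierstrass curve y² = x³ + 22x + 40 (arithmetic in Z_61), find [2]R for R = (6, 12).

(22, 3)

tangent at (6, 12): λ = (3·6² + 22)/(2·12) ≡ 8/24. 24⁻¹ ≡ 28 (mod 61), so λ ≡ 8·28 ≡ 41.
  x = λ² - 6 - 6 = 1681 - 12 ≡ 22; y = λ·(6 - 22) - 12 ≡ 3. → (22, 3)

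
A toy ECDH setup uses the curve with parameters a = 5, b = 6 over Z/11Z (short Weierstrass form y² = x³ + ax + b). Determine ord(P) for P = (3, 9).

2P: tangent at (3, 9): λ = (3·3² + 5)/(2·9) ≡ 10/7. 7⁻¹ ≡ 8 (mod 11), so λ ≡ 10·8 ≡ 3.
  x = λ² - 3 - 3 = 9 - 6 ≡ 3; y = λ·(3 - 3) - 9 ≡ 2. → (3, 2)
3P: (3, 2) + (3, 9): same x and y₁ ≡ -y₂, so the sum is the point at infinity.
3P = the point at infinity, so the order is 3.

3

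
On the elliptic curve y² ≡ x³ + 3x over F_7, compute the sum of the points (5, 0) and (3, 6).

(5, 0) + (3, 6). λ = (6 - 0)/(3 - 5) ≡ 6/5 mod 7. 5⁻¹ ≡ 3 (mod 7) since 5·3 = 15 ≡ 1, so λ ≡ 4.
  x = λ² - 5 - 3 = 16 - 8 ≡ 1; y = λ·(5 - 1) - 0 ≡ 2. → (1, 2)

(1, 2)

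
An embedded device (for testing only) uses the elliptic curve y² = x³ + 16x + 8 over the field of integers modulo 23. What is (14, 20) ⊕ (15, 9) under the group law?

(14, 20) + (15, 9). λ = (9 - 20)/(15 - 14) ≡ 12/1 mod 23. 1⁻¹ ≡ 1 (mod 23) since 1·1 = 1 ≡ 1, so λ ≡ 12.
  x = λ² - 14 - 15 = 144 - 29 ≡ 0; y = λ·(14 - 0) - 20 ≡ 10. → (0, 10)

(0, 10)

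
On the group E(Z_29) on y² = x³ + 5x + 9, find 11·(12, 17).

Write P = (12, 17).
Double-and-add on 11 = (1011)₂. Start with P = (12, 17) for the leading 1-bit.
double: tangent at (12, 17): λ = (3·12² + 5)/(2·17) ≡ 2/5. 5⁻¹ ≡ 6 (mod 29), so λ ≡ 2·6 ≡ 12.
  x = λ² - 12 - 12 = 144 - 24 ≡ 4; y = λ·(12 - 4) - 17 ≡ 21. → (4, 21)
double: tangent at (4, 21): λ = (3·4² + 5)/(2·21) ≡ 24/13. 13⁻¹ ≡ 9 (mod 29) since 13·9 = 117 ≡ 1, so λ ≡ 24·9 ≡ 13.
  x = λ² - 4 - 4 = 169 - 8 ≡ 16; y = λ·(4 - 16) - 21 ≡ 26. → (16, 26)
add P: (16, 26) + (12, 17). λ = (17 - 26)/(12 - 16) ≡ 20/25 mod 29. 25⁻¹ ≡ 7 (mod 29) since 25·7 = 175 ≡ 1, so λ ≡ 24.
  x = λ² - 16 - 12 = 576 - 28 ≡ 26; y = λ·(16 - 26) - 26 ≡ 24. → (26, 24)
double: tangent at (26, 24): λ = (3·26² + 5)/(2·24) ≡ 3/19. 19⁻¹ ≡ 26 (mod 29), so λ ≡ 3·26 ≡ 20.
  x = λ² - 26 - 26 = 400 - 52 ≡ 0; y = λ·(26 - 0) - 24 ≡ 3. → (0, 3)
add P: (0, 3) + (12, 17). λ = (17 - 3)/(12 - 0) ≡ 14/12 mod 29. 12⁻¹ ≡ 17 (mod 29), so λ ≡ 6.
  x = λ² - 0 - 12 = 36 - 12 ≡ 24; y = λ·(0 - 24) - 3 ≡ 27. → (24, 27)

(24, 27)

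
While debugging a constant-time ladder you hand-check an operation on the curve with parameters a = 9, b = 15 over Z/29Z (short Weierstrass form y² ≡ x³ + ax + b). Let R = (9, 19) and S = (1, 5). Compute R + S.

(13, 3)

(9, 19) + (1, 5). λ = (5 - 19)/(1 - 9) ≡ 15/21 mod 29. 21⁻¹ ≡ 18 (mod 29), so λ ≡ 9.
  x = λ² - 9 - 1 = 81 - 10 ≡ 13; y = λ·(9 - 13) - 19 ≡ 3. → (13, 3)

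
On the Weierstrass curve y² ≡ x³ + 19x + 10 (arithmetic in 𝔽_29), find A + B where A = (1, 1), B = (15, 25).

(1, 1) + (15, 25). λ = (25 - 1)/(15 - 1) ≡ 24/14 mod 29. 14⁻¹ ≡ 27 (mod 29), so λ ≡ 10.
  x = λ² - 1 - 15 = 100 - 16 ≡ 26; y = λ·(1 - 26) - 1 ≡ 10. → (26, 10)

(26, 10)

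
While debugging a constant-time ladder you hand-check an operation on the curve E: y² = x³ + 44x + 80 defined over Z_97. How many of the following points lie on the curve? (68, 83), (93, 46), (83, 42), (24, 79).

(68, 83): 83² ≡ 2, rhs ≡ 23 → off.
(93, 46): 46² ≡ 79, rhs ≡ 34 → off.
(83, 42): 42² ≡ 18, rhs ≡ 18 → on.
(24, 79): 79² ≡ 33, rhs ≡ 22 → off.

1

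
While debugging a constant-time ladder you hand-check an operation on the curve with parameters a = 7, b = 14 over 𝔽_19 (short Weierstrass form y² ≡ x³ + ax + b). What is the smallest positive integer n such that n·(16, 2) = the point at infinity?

5

2P: tangent at (16, 2): λ = (3·16² + 7)/(2·2) ≡ 15/4. 4⁻¹ ≡ 5 (mod 19) since 4·5 = 20 ≡ 1, so λ ≡ 15·5 ≡ 18.
  x = λ² - 16 - 16 = 324 - 32 ≡ 7; y = λ·(16 - 7) - 2 ≡ 8. → (7, 8)
3P: (7, 8) + (16, 2). λ = (2 - 8)/(16 - 7) ≡ 13/9 mod 19. 9⁻¹ ≡ 17 (mod 19), so λ ≡ 12.
  x = λ² - 7 - 16 = 144 - 23 ≡ 7; y = λ·(7 - 7) - 8 ≡ 11. → (7, 11)
4P: (7, 11) + (16, 2). λ = (2 - 11)/(16 - 7) ≡ 10/9 mod 19. 9⁻¹ ≡ 17 (mod 19), so λ ≡ 18.
  x = λ² - 7 - 16 = 324 - 23 ≡ 16; y = λ·(7 - 16) - 11 ≡ 17. → (16, 17)
5P: (16, 17) + (16, 2): same x and y₁ ≡ -y₂, so the sum is the point at infinity.
5P = the point at infinity, so the order is 5.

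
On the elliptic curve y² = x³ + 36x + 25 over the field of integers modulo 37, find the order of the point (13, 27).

6

2P: tangent at (13, 27): λ = (3·13² + 36)/(2·27) ≡ 25/17. 17⁻¹ ≡ 24 (mod 37) since 17·24 = 408 ≡ 1, so λ ≡ 25·24 ≡ 8.
  x = λ² - 13 - 13 = 64 - 26 ≡ 1; y = λ·(13 - 1) - 27 ≡ 32. → (1, 32)
3P: (1, 32) + (13, 27). λ = (27 - 32)/(13 - 1) ≡ 32/12 mod 37. 12⁻¹ ≡ 34 (mod 37), so λ ≡ 15.
  x = λ² - 1 - 13 = 225 - 14 ≡ 26; y = λ·(1 - 26) - 32 ≡ 0. → (26, 0)
4P: (26, 0) + (13, 27). λ = (27 - 0)/(13 - 26) ≡ 27/24 mod 37. 24⁻¹ ≡ 17 (mod 37), so λ ≡ 15.
  x = λ² - 26 - 13 = 225 - 39 ≡ 1; y = λ·(26 - 1) - 0 ≡ 5. → (1, 5)
5P: (1, 5) + (13, 27). λ = (27 - 5)/(13 - 1) ≡ 22/12 mod 37. 12⁻¹ ≡ 34 (mod 37), so λ ≡ 8.
  x = λ² - 1 - 13 = 64 - 14 ≡ 13; y = λ·(1 - 13) - 5 ≡ 10. → (13, 10)
6P: (13, 10) + (13, 27): same x and y₁ ≡ -y₂, so the sum is O.
6P = O, so the order is 6.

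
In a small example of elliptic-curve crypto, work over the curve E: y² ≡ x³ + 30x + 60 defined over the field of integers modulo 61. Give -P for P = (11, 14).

(11, 47)

-(11, 14) = (11, -14 mod 61) = (11, 47).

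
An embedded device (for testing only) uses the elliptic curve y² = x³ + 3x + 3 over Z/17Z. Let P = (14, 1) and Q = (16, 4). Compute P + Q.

(14, 1) + (16, 4). λ = (4 - 1)/(16 - 14) ≡ 3/2 mod 17. 2⁻¹ ≡ 9 (mod 17) since 2·9 = 18 ≡ 1, so λ ≡ 10.
  x = λ² - 14 - 16 = 100 - 30 ≡ 2; y = λ·(14 - 2) - 1 ≡ 0. → (2, 0)

(2, 0)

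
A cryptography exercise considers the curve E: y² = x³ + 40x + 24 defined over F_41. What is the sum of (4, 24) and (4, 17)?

The two points share x = 4 and their y-coordinates satisfy 24 + 17 ≡ 0 (mod 41), so they are inverses. Their sum is O.

O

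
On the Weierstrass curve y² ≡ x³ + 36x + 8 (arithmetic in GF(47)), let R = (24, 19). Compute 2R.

(16, 11)

tangent at (24, 19): λ = (3·24² + 36)/(2·19) ≡ 25/38. 38⁻¹ ≡ 26 (mod 47) since 38·26 = 988 ≡ 1, so λ ≡ 25·26 ≡ 39.
  x = λ² - 24 - 24 = 1521 - 48 ≡ 16; y = λ·(24 - 16) - 19 ≡ 11. → (16, 11)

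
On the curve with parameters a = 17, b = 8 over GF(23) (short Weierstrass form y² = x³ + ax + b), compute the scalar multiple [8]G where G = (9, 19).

(9, 4)

Repeated addition: build up to 8G.
2G: tangent at (9, 19): λ = (3·9² + 17)/(2·19) ≡ 7/15. 15⁻¹ ≡ 20 (mod 23), so λ ≡ 7·20 ≡ 2.
  x = λ² - 9 - 9 = 4 - 18 ≡ 9; y = λ·(9 - 9) - 19 ≡ 4. → (9, 4)
3G: (9, 4) + (9, 19): same x and y₁ ≡ -y₂, so the sum is ∞.
4G: ∞ + (9, 19) = (9, 19) (identity).
5G: tangent at (9, 19): λ = (3·9² + 17)/(2·19) ≡ 7/15. 15⁻¹ ≡ 20 (mod 23), so λ ≡ 7·20 ≡ 2.
  x = λ² - 9 - 9 = 4 - 18 ≡ 9; y = λ·(9 - 9) - 19 ≡ 4. → (9, 4)
6G: (9, 4) + (9, 19): same x and y₁ ≡ -y₂, so the sum is ∞.
7G: ∞ + (9, 19) = (9, 19) (identity).
8G: tangent at (9, 19): λ = (3·9² + 17)/(2·19) ≡ 7/15. 15⁻¹ ≡ 20 (mod 23), so λ ≡ 7·20 ≡ 2.
  x = λ² - 9 - 9 = 4 - 18 ≡ 9; y = λ·(9 - 9) - 19 ≡ 4. → (9, 4)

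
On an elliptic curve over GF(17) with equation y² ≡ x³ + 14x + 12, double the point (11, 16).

(10, 8)

tangent at (11, 16): λ = (3·11² + 14)/(2·16) ≡ 3/15. 15⁻¹ ≡ 8 (mod 17) since 15·8 = 120 ≡ 1, so λ ≡ 3·8 ≡ 7.
  x = λ² - 11 - 11 = 49 - 22 ≡ 10; y = λ·(11 - 10) - 16 ≡ 8. → (10, 8)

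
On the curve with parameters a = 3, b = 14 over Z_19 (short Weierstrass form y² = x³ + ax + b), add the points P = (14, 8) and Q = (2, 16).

(14, 11)

(14, 8) + (2, 16). λ = (16 - 8)/(2 - 14) ≡ 8/7 mod 19. 7⁻¹ ≡ 11 (mod 19), so λ ≡ 12.
  x = λ² - 14 - 2 = 144 - 16 ≡ 14; y = λ·(14 - 14) - 8 ≡ 11. → (14, 11)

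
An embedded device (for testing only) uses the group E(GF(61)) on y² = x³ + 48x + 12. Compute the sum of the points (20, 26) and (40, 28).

(20, 26) + (40, 28). λ = (28 - 26)/(40 - 20) ≡ 2/20 mod 61. 20⁻¹ ≡ 58 (mod 61), so λ ≡ 55.
  x = λ² - 20 - 40 = 3025 - 60 ≡ 37; y = λ·(20 - 37) - 26 ≡ 15. → (37, 15)

(37, 15)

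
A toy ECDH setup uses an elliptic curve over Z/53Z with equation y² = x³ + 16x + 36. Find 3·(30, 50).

Write G = (30, 50).
Repeated addition: build up to 3G.
2G: tangent at (30, 50): λ = (3·30² + 16)/(2·50) ≡ 13/47. 47⁻¹ ≡ 44 (mod 53), so λ ≡ 13·44 ≡ 42.
  x = λ² - 30 - 30 = 1764 - 60 ≡ 8; y = λ·(30 - 8) - 50 ≡ 26. → (8, 26)
3G: (8, 26) + (30, 50). λ = (50 - 26)/(30 - 8) ≡ 24/22 mod 53. 22⁻¹ ≡ 41 (mod 53), so λ ≡ 30.
  x = λ² - 8 - 30 = 900 - 38 ≡ 14; y = λ·(8 - 14) - 26 ≡ 6. → (14, 6)

(14, 6)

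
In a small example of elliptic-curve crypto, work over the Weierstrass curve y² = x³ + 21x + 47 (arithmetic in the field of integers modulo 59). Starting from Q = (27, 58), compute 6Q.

Double-and-add on 6 = (110)₂. Start with Q = (27, 58) for the leading 1-bit.
double: tangent at (27, 58): λ = (3·27² + 21)/(2·58) ≡ 25/57. 57⁻¹ ≡ 29 (mod 59) since 57·29 = 1653 ≡ 1, so λ ≡ 25·29 ≡ 17.
  x = λ² - 27 - 27 = 289 - 54 ≡ 58; y = λ·(27 - 58) - 58 ≡ 5. → (58, 5)
add Q: (58, 5) + (27, 58). λ = (58 - 5)/(27 - 58) ≡ 53/28 mod 59. 28⁻¹ ≡ 19 (mod 59) since 28·19 = 532 ≡ 1, so λ ≡ 4.
  x = λ² - 58 - 27 = 16 - 85 ≡ 49; y = λ·(58 - 49) - 5 ≡ 31. → (49, 31)
double: tangent at (49, 31): λ = (3·49² + 21)/(2·31) ≡ 26/3. 3⁻¹ ≡ 20 (mod 59) since 3·20 = 60 ≡ 1, so λ ≡ 26·20 ≡ 48.
  x = λ² - 49 - 49 = 2304 - 98 ≡ 23; y = λ·(49 - 23) - 31 ≡ 37. → (23, 37)

(23, 37)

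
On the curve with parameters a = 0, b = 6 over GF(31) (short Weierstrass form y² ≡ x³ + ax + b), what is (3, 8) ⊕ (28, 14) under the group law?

(3, 8) + (28, 14). λ = (14 - 8)/(28 - 3) ≡ 6/25 mod 31. 25⁻¹ ≡ 5 (mod 31), so λ ≡ 30.
  x = λ² - 3 - 28 = 900 - 31 ≡ 1; y = λ·(3 - 1) - 8 ≡ 21. → (1, 21)

(1, 21)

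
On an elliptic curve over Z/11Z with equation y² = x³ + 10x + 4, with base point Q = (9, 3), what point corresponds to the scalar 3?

(10, 9)

Repeated addition: build up to 3Q.
2Q: tangent at (9, 3): λ = (3·9² + 10)/(2·3) ≡ 0/6. 6⁻¹ ≡ 2 (mod 11), so λ ≡ 0·2 ≡ 0.
  x = λ² - 9 - 9 = 0 - 18 ≡ 4; y = λ·(9 - 4) - 3 ≡ 8. → (4, 8)
3Q: (4, 8) + (9, 3). λ = (3 - 8)/(9 - 4) ≡ 6/5 mod 11. 5⁻¹ ≡ 9 (mod 11) since 5·9 = 45 ≡ 1, so λ ≡ 10.
  x = λ² - 4 - 9 = 100 - 13 ≡ 10; y = λ·(4 - 10) - 8 ≡ 9. → (10, 9)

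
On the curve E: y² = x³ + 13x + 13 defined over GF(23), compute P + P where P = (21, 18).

tangent at (21, 18): λ = (3·21² + 13)/(2·18) ≡ 2/13. 13⁻¹ ≡ 16 (mod 23) since 13·16 = 208 ≡ 1, so λ ≡ 2·16 ≡ 9.
  x = λ² - 21 - 21 = 81 - 42 ≡ 16; y = λ·(21 - 16) - 18 ≡ 4. → (16, 4)

(16, 4)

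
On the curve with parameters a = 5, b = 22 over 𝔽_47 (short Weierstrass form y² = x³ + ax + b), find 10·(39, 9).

Write G = (39, 9).
Double-and-add on 10 = (1010)₂. Start with G = (39, 9) for the leading 1-bit.
double: tangent at (39, 9): λ = (3·39² + 5)/(2·9) ≡ 9/18. 18⁻¹ ≡ 34 (mod 47), so λ ≡ 9·34 ≡ 24.
  x = λ² - 39 - 39 = 576 - 78 ≡ 28; y = λ·(39 - 28) - 9 ≡ 20. → (28, 20)
double: tangent at (28, 20): λ = (3·28² + 5)/(2·20) ≡ 7/40. 40⁻¹ ≡ 20 (mod 47) since 40·20 = 800 ≡ 1, so λ ≡ 7·20 ≡ 46.
  x = λ² - 28 - 28 = 2116 - 56 ≡ 39; y = λ·(28 - 39) - 20 ≡ 38. → (39, 38)
add G: (39, 38) + (39, 9): same x and y₁ ≡ -y₂, so the sum is 𝒪.
double: 𝒪 + 𝒪 = 𝒪 (identity).

O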